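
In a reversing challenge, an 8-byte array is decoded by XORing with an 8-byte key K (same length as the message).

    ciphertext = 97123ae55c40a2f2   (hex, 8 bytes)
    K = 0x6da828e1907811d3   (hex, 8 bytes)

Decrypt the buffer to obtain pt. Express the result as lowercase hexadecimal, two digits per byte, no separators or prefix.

faba1204cc38b321

97 ⊕ 6d = fa
12 ⊕ a8 = ba
3a ⊕ 28 = 12
e5 ⊕ e1 = 04
5c ⊕ 90 = cc
40 ⊕ 78 = 38
a2 ⊕ 11 = b3
f2 ⊕ d3 = 21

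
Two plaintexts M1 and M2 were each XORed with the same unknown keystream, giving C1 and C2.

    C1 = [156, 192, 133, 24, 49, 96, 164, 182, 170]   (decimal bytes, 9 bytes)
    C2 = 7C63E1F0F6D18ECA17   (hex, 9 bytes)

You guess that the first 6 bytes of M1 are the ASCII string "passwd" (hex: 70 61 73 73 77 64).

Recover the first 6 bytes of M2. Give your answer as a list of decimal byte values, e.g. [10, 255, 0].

[144, 194, 23, 155, 176, 213]

First, C1 ⊕ C2 = (M1 ⊕ K) ⊕ (M2 ⊕ K) = M1 ⊕ M2, so the key drops out. Then M2 = (M1 ⊕ M2) ⊕ M1 over the first 6 bytes.
byte 0: (9c ⊕ 7c) ⊕ 70 = e0 ⊕ 70 = 90
byte 1: (c0 ⊕ 63) ⊕ 61 = a3 ⊕ 61 = c2
byte 2: (85 ⊕ e1) ⊕ 73 = 64 ⊕ 73 = 17
byte 3: (18 ⊕ f0) ⊕ 73 = e8 ⊕ 73 = 9b
byte 4: (31 ⊕ f6) ⊕ 77 = c7 ⊕ 77 = b0
byte 5: (60 ⊕ d1) ⊕ 64 = b1 ⊕ 64 = d5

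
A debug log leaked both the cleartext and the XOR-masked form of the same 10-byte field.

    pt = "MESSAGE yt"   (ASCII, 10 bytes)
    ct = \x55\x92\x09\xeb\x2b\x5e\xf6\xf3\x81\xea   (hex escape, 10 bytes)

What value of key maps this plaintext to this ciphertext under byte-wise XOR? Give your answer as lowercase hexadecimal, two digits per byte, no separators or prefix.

Since ct = pt ⊕ key, XORing both sides with pt gives key = pt ⊕ ct.
4d ⊕ 55 = 18
45 ⊕ 92 = d7
53 ⊕ 09 = 5a
53 ⊕ eb = b8
41 ⊕ 2b = 6a
47 ⊕ 5e = 19
45 ⊕ f6 = b3
20 ⊕ f3 = d3
79 ⊕ 81 = f8
74 ⊕ ea = 9e

18d75ab86a19b3d3f89e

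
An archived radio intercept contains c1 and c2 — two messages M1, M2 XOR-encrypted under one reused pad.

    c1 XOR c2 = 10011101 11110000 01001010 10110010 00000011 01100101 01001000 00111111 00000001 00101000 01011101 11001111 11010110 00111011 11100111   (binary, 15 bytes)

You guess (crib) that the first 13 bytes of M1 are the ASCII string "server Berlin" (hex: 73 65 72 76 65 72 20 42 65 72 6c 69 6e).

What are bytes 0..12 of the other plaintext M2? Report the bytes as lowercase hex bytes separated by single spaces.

ee 95 38 c4 66 17 68 7d 64 5a 31 a6 b8

Since c1 ⊕ c2 = M1 ⊕ M2, XORing with the guessed M1 bytes yields the corresponding M2 bytes: M2 = (c1 ⊕ c2) ⊕ M1.
10011101 ^ 01110011 = 11101110
11110000 ^ 01100101 = 10010101
01001010 ^ 01110010 = 00111000
10110010 ^ 01110110 = 11000100
00000011 ^ 01100101 = 01100110
01100101 ^ 01110010 = 00010111
01001000 ^ 00100000 = 01101000
00111111 ^ 01000010 = 01111101
00000001 ^ 01100101 = 01100100
00101000 ^ 01110010 = 01011010
01011101 ^ 01101100 = 00110001
11001111 ^ 01101001 = 10100110
11010110 ^ 01101110 = 10111000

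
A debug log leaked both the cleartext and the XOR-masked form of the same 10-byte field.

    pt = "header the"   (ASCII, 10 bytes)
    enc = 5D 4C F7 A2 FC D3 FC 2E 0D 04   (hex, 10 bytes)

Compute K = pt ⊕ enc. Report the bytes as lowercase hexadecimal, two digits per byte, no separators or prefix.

Since enc = pt ⊕ K, XORing both sides with pt gives K = pt ⊕ enc.
byte 0: 68 ⊕ 5d = 35
byte 1: 65 ⊕ 4c = 29
byte 2: 61 ⊕ f7 = 96
byte 3: 64 ⊕ a2 = c6
byte 4: 65 ⊕ fc = 99
byte 5: 72 ⊕ d3 = a1
byte 6: 20 ⊕ fc = dc
byte 7: 74 ⊕ 2e = 5a
byte 8: 68 ⊕ 0d = 65
byte 9: 65 ⊕ 04 = 61

352996c699a1dc5a6561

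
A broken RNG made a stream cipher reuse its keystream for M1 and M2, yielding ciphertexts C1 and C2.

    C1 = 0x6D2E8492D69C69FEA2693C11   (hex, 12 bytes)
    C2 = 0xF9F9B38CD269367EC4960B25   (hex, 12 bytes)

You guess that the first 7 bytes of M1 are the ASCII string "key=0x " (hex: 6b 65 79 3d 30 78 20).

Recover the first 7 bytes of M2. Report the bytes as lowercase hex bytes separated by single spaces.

First, C1 ⊕ C2 = (M1 ⊕ K) ⊕ (M2 ⊕ K) = M1 ⊕ M2, so the key drops out. Then M2 = (M1 ⊕ M2) ⊕ M1 over the first 7 bytes.
byte 0: (6d XOR f9) XOR 6b = 94 XOR 6b = ff
byte 1: (2e XOR f9) XOR 65 = d7 XOR 65 = b2
byte 2: (84 XOR b3) XOR 79 = 37 XOR 79 = 4e
byte 3: (92 XOR 8c) XOR 3d = 1e XOR 3d = 23
byte 4: (d6 XOR d2) XOR 30 = 04 XOR 30 = 34
byte 5: (9c XOR 69) XOR 78 = f5 XOR 78 = 8d
byte 6: (69 XOR 36) XOR 20 = 5f XOR 20 = 7f

ff b2 4e 23 34 8d 7f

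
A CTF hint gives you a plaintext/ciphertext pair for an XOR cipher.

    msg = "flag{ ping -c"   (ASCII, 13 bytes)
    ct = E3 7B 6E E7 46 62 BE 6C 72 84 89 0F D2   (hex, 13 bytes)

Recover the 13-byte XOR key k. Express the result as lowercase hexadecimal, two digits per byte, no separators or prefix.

Since ct = msg ⊕ k, XORing both sides with msg gives k = msg ⊕ ct.
byte 0: 66 XOR e3 = 85
byte 1: 6c XOR 7b = 17
byte 2: 61 XOR 6e = 0f
byte 3: 67 XOR e7 = 80
byte 4: 7b XOR 46 = 3d
byte 5: 20 XOR 62 = 42
byte 6: 70 XOR be = ce
byte 7: 69 XOR 6c = 05
byte 8: 6e XOR 72 = 1c
byte 9: 67 XOR 84 = e3
byte 10: 20 XOR 89 = a9
byte 11: 2d XOR 0f = 22
byte 12: 63 XOR d2 = b1

85170f803d42ce051ce3a922b1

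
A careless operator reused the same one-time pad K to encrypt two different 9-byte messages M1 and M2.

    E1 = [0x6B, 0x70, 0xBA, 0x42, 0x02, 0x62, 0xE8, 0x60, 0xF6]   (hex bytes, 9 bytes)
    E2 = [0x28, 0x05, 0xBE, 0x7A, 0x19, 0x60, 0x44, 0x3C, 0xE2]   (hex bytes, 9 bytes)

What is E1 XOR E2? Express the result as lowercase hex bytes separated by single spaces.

43 75 04 38 1b 02 ac 5c 14

E1 ⊕ E2 = (M1 ⊕ K) ⊕ (M2 ⊕ K) = M1 ⊕ M2 — the shared key cancels under XOR.
6b ^ 28 = 43
70 ^ 05 = 75
ba ^ be = 04
42 ^ 7a = 38
02 ^ 19 = 1b
62 ^ 60 = 02
e8 ^ 44 = ac
60 ^ 3c = 5c
f6 ^ e2 = 14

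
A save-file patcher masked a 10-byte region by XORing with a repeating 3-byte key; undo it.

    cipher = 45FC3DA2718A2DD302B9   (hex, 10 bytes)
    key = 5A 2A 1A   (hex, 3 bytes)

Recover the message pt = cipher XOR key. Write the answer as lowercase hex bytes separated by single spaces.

The 3-byte key repeats, so the effective keystream is 5a 2a 1a 5a 2a 1a 5a 2a 1a 5a.
byte 0:  69 ^  90 =  31
byte 1: 252 ^  42 = 214
byte 2:  61 ^  26 =  39
byte 3: 162 ^  90 = 248
byte 4: 113 ^  42 =  91
byte 5: 138 ^  26 = 144
byte 6:  45 ^  90 = 119
byte 7: 211 ^  42 = 249
byte 8:   2 ^  26 =  24
byte 9: 185 ^  90 = 227

1f d6 27 f8 5b 90 77 f9 18 e3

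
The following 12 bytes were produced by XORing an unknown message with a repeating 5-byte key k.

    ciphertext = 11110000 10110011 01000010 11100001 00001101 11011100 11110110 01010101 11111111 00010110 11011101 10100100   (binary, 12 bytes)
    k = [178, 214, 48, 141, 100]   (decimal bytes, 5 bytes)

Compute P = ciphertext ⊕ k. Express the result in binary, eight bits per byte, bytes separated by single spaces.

01000010 01100101 01110010 01101100 01101001 01101110 00100000 01100101 01110010 01110010 01101111 01110010

The 5-byte key repeats, so the effective keystream is b2 d6 30 8d 64 b2 d6 30 8d 64 b2 d6.
byte 0: 240 ^ 178 =  66
byte 1: 179 ^ 214 = 101
byte 2:  66 ^  48 = 114
byte 3: 225 ^ 141 = 108
byte 4:  13 ^ 100 = 105
byte 5: 220 ^ 178 = 110
byte 6: 246 ^ 214 =  32
byte 7:  85 ^  48 = 101
byte 8: 255 ^ 141 = 114
byte 9:  22 ^ 100 = 114
byte 10: 221 ^ 178 = 111
byte 11: 164 ^ 214 = 114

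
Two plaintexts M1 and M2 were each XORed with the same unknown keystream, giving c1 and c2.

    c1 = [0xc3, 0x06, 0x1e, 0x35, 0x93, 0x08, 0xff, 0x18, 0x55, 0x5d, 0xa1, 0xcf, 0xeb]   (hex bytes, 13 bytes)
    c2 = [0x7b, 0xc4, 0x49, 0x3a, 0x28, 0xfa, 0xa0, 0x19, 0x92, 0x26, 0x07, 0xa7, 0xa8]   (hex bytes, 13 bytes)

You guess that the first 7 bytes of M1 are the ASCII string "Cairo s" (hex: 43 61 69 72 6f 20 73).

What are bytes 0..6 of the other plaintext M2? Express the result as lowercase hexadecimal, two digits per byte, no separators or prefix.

fba33e7dd4d22c

First, c1 ⊕ c2 = (M1 ⊕ K) ⊕ (M2 ⊕ K) = M1 ⊕ M2, so the key drops out. Then M2 = (M1 ⊕ M2) ⊕ M1 over the first 7 bytes.
byte 0: (c3 XOR 7b) XOR 43 = b8 XOR 43 = fb
byte 1: (06 XOR c4) XOR 61 = c2 XOR 61 = a3
byte 2: (1e XOR 49) XOR 69 = 57 XOR 69 = 3e
byte 3: (35 XOR 3a) XOR 72 = 0f XOR 72 = 7d
byte 4: (93 XOR 28) XOR 6f = bb XOR 6f = d4
byte 5: (08 XOR fa) XOR 20 = f2 XOR 20 = d2
byte 6: (ff XOR a0) XOR 73 = 5f XOR 73 = 2c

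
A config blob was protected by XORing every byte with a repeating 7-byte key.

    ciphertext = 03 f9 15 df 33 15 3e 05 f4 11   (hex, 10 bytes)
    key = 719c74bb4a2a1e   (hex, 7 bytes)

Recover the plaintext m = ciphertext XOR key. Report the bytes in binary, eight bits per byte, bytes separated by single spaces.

01110010 01100101 01100001 01100100 01111001 00111111 00100000 01110100 01101000 01100101

The 7-byte key repeats, so the effective keystream is 71 9c 74 bb 4a 2a 1e 71 9c 74.
byte 0: 03 XOR 71 = 72
byte 1: f9 XOR 9c = 65
byte 2: 15 XOR 74 = 61
byte 3: df XOR bb = 64
byte 4: 33 XOR 4a = 79
byte 5: 15 XOR 2a = 3f
byte 6: 3e XOR 1e = 20
byte 7: 05 XOR 71 = 74
byte 8: f4 XOR 9c = 68
byte 9: 11 XOR 74 = 65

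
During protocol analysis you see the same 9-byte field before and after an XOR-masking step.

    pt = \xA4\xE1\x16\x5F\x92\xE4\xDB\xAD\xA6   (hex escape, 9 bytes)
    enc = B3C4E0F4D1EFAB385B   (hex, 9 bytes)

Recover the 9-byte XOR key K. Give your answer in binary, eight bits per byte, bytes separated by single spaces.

Since enc = pt ⊕ K, XORing both sides with pt gives K = pt ⊕ enc.
a4 XOR b3 = 17
e1 XOR c4 = 25
16 XOR e0 = f6
5f XOR f4 = ab
92 XOR d1 = 43
e4 XOR ef = 0b
db XOR ab = 70
ad XOR 38 = 95
a6 XOR 5b = fd

00010111 00100101 11110110 10101011 01000011 00001011 01110000 10010101 11111101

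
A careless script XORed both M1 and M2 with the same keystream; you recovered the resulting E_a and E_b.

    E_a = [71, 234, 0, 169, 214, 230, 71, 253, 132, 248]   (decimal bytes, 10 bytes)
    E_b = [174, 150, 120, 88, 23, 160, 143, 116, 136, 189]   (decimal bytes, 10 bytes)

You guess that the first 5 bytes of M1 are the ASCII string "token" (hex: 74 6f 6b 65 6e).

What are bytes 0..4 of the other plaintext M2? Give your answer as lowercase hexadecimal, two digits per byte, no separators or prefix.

First, E_a ⊕ E_b = (M1 ⊕ K) ⊕ (M2 ⊕ K) = M1 ⊕ M2, so the key drops out. Then M2 = (M1 ⊕ M2) ⊕ M1 over the first 5 bytes.
byte 0: (47 xor ae) xor 74 = e9 xor 74 = 9d
byte 1: (ea xor 96) xor 6f = 7c xor 6f = 13
byte 2: (00 xor 78) xor 6b = 78 xor 6b = 13
byte 3: (a9 xor 58) xor 65 = f1 xor 65 = 94
byte 4: (d6 xor 17) xor 6e = c1 xor 6e = af

9d131394af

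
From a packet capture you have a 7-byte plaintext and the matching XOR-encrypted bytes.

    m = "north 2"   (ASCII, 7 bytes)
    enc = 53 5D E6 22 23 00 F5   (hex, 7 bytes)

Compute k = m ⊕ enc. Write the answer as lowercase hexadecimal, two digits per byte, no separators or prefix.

3d3294564b20c7

Since enc = m ⊕ k, XORing both sides with m gives k = m ⊕ enc.
01101110 ^ 01010011 = 00111101
01101111 ^ 01011101 = 00110010
01110010 ^ 11100110 = 10010100
01110100 ^ 00100010 = 01010110
01101000 ^ 00100011 = 01001011
00100000 ^ 00000000 = 00100000
00110010 ^ 11110101 = 11000111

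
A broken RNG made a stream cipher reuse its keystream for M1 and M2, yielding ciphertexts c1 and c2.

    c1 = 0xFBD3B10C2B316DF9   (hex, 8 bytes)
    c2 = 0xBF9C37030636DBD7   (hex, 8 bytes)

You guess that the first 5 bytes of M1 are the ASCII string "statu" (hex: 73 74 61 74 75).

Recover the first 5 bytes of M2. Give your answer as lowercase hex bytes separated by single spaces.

37 3b e7 7b 58

First, c1 ⊕ c2 = (M1 ⊕ K) ⊕ (M2 ⊕ K) = M1 ⊕ M2, so the key drops out. Then M2 = (M1 ⊕ M2) ⊕ M1 over the first 5 bytes.
byte 0: (fb XOR bf) XOR 73 = 44 XOR 73 = 37
byte 1: (d3 XOR 9c) XOR 74 = 4f XOR 74 = 3b
byte 2: (b1 XOR 37) XOR 61 = 86 XOR 61 = e7
byte 3: (0c XOR 03) XOR 74 = 0f XOR 74 = 7b
byte 4: (2b XOR 06) XOR 75 = 2d XOR 75 = 58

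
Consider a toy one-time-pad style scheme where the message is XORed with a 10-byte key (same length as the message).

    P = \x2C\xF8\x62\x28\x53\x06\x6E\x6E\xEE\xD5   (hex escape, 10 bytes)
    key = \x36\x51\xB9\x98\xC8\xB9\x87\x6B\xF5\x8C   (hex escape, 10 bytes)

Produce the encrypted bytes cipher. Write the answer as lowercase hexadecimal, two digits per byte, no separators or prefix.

1aa9dbb09bbfe9051b59

byte 0:  44 XOR  54 =  26
byte 1: 248 XOR  81 = 169
byte 2:  98 XOR 185 = 219
byte 3:  40 XOR 152 = 176
byte 4:  83 XOR 200 = 155
byte 5:   6 XOR 185 = 191
byte 6: 110 XOR 135 = 233
byte 7: 110 XOR 107 =   5
byte 8: 238 XOR 245 =  27
byte 9: 213 XOR 140 =  89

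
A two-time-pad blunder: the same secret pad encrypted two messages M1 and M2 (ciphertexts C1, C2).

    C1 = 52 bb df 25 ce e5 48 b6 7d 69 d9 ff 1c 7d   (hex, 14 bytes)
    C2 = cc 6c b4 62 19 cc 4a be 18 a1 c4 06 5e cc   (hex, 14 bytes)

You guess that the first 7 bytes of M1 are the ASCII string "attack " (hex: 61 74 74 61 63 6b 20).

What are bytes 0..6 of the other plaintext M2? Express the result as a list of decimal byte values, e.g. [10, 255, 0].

First, C1 ⊕ C2 = (M1 ⊕ K) ⊕ (M2 ⊕ K) = M1 ⊕ M2, so the key drops out. Then M2 = (M1 ⊕ M2) ⊕ M1 over the first 7 bytes.
byte 0: (52 ^ cc) ^ 61 = 9e ^ 61 = ff
byte 1: (bb ^ 6c) ^ 74 = d7 ^ 74 = a3
byte 2: (df ^ b4) ^ 74 = 6b ^ 74 = 1f
byte 3: (25 ^ 62) ^ 61 = 47 ^ 61 = 26
byte 4: (ce ^ 19) ^ 63 = d7 ^ 63 = b4
byte 5: (e5 ^ cc) ^ 6b = 29 ^ 6b = 42
byte 6: (48 ^ 4a) ^ 20 = 02 ^ 20 = 22

[255, 163, 31, 38, 180, 66, 34]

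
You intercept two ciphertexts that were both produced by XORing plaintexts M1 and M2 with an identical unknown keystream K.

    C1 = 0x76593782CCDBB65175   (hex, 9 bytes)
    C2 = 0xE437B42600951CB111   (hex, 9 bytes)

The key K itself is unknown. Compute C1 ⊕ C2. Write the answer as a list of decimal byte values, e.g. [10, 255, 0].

[146, 110, 131, 164, 204, 78, 170, 224, 100]

C1 ⊕ C2 = (M1 ⊕ K) ⊕ (M2 ⊕ K) = M1 ⊕ M2 — the shared key cancels under XOR.
118 XOR 228 = 146
 89 XOR  55 = 110
 55 XOR 180 = 131
130 XOR  38 = 164
204 XOR   0 = 204
219 XOR 149 =  78
182 XOR  28 = 170
 81 XOR 177 = 224
117 XOR  17 = 100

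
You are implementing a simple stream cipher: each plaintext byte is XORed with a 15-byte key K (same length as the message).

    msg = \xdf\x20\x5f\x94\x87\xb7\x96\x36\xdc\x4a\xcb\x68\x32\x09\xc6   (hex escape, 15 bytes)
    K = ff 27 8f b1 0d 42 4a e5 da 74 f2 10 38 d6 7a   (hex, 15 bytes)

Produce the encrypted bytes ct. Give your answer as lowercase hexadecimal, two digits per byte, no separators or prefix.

df XOR ff = 20
20 XOR 27 = 07
5f XOR 8f = d0
94 XOR b1 = 25
87 XOR 0d = 8a
b7 XOR 42 = f5
96 XOR 4a = dc
36 XOR e5 = d3
dc XOR da = 06
4a XOR 74 = 3e
cb XOR f2 = 39
68 XOR 10 = 78
32 XOR 38 = 0a
09 XOR d6 = df
c6 XOR 7a = bc

2007d0258af5dcd3063e39780adfbc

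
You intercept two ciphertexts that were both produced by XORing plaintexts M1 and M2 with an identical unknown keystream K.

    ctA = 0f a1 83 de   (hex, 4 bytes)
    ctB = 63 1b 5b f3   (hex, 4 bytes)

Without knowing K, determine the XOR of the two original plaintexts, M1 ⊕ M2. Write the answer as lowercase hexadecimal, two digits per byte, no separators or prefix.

ctA ⊕ ctB = (M1 ⊕ K) ⊕ (M2 ⊕ K) = M1 ⊕ M2 — the shared key cancels under XOR.
0f ⊕ 63 = 6c
a1 ⊕ 1b = ba
83 ⊕ 5b = d8
de ⊕ f3 = 2d

6cbad82d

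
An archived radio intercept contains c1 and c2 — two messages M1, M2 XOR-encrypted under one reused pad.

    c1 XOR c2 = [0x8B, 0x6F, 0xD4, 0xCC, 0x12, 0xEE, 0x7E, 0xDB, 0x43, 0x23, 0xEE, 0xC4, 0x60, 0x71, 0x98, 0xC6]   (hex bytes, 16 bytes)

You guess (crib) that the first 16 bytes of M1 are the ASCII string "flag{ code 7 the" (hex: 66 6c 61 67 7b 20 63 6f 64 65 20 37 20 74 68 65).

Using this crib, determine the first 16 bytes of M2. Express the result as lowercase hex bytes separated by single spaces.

Since c1 ⊕ c2 = M1 ⊕ M2, XORing with the guessed M1 bytes yields the corresponding M2 bytes: M2 = (c1 ⊕ c2) ⊕ M1.
8b ^ 66 = ed
6f ^ 6c = 03
d4 ^ 61 = b5
cc ^ 67 = ab
12 ^ 7b = 69
ee ^ 20 = ce
7e ^ 63 = 1d
db ^ 6f = b4
43 ^ 64 = 27
23 ^ 65 = 46
ee ^ 20 = ce
c4 ^ 37 = f3
60 ^ 20 = 40
71 ^ 74 = 05
98 ^ 68 = f0
c6 ^ 65 = a3

ed 03 b5 ab 69 ce 1d b4 27 46 ce f3 40 05 f0 a3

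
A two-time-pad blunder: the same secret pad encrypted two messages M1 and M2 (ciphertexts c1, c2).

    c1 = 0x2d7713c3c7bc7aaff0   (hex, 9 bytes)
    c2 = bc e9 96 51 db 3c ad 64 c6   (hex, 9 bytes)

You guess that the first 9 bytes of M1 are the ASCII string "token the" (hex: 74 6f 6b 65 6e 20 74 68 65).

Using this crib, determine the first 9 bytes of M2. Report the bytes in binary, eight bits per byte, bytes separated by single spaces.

First, c1 ⊕ c2 = (M1 ⊕ K) ⊕ (M2 ⊕ K) = M1 ⊕ M2, so the key drops out. Then M2 = (M1 ⊕ M2) ⊕ M1 over the first 9 bytes.
byte 0: (2d ^ bc) ^ 74 = 91 ^ 74 = e5
byte 1: (77 ^ e9) ^ 6f = 9e ^ 6f = f1
byte 2: (13 ^ 96) ^ 6b = 85 ^ 6b = ee
byte 3: (c3 ^ 51) ^ 65 = 92 ^ 65 = f7
byte 4: (c7 ^ db) ^ 6e = 1c ^ 6e = 72
byte 5: (bc ^ 3c) ^ 20 = 80 ^ 20 = a0
byte 6: (7a ^ ad) ^ 74 = d7 ^ 74 = a3
byte 7: (af ^ 64) ^ 68 = cb ^ 68 = a3
byte 8: (f0 ^ c6) ^ 65 = 36 ^ 65 = 53

11100101 11110001 11101110 11110111 01110010 10100000 10100011 10100011 01010011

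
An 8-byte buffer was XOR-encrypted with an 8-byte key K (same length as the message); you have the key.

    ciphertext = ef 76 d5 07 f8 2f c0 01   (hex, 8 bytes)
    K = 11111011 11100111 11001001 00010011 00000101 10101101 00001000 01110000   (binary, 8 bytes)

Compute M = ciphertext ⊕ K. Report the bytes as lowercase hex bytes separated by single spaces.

14 91 1c 14 fd 82 c8 71

11101111 xor 11111011 = 00010100
01110110 xor 11100111 = 10010001
11010101 xor 11001001 = 00011100
00000111 xor 00010011 = 00010100
11111000 xor 00000101 = 11111101
00101111 xor 10101101 = 10000010
11000000 xor 00001000 = 11001000
00000001 xor 01110000 = 01110001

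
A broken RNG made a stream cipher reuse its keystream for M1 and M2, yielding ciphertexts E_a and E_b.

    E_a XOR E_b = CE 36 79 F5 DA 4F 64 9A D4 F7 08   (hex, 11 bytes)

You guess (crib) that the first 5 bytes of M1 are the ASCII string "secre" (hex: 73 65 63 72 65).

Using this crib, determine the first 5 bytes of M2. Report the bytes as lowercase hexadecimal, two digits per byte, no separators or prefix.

bd531a87bf

Since E_a ⊕ E_b = M1 ⊕ M2, XORing with the guessed M1 bytes yields the corresponding M2 bytes: M2 = (E_a ⊕ E_b) ⊕ M1.
ce ⊕ 73 = bd
36 ⊕ 65 = 53
79 ⊕ 63 = 1a
f5 ⊕ 72 = 87
da ⊕ 65 = bf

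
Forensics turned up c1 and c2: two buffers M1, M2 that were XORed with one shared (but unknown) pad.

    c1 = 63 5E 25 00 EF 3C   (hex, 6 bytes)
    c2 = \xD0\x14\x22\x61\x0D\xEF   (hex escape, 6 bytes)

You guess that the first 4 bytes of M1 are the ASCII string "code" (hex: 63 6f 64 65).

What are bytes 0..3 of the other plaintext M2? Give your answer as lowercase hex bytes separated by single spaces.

d0 25 63 04

First, c1 ⊕ c2 = (M1 ⊕ K) ⊕ (M2 ⊕ K) = M1 ⊕ M2, so the key drops out. Then M2 = (M1 ⊕ M2) ⊕ M1 over the first 4 bytes.
byte 0: (63 ^ d0) ^ 63 = b3 ^ 63 = d0
byte 1: (5e ^ 14) ^ 6f = 4a ^ 6f = 25
byte 2: (25 ^ 22) ^ 64 = 07 ^ 64 = 63
byte 3: (00 ^ 61) ^ 65 = 61 ^ 65 = 04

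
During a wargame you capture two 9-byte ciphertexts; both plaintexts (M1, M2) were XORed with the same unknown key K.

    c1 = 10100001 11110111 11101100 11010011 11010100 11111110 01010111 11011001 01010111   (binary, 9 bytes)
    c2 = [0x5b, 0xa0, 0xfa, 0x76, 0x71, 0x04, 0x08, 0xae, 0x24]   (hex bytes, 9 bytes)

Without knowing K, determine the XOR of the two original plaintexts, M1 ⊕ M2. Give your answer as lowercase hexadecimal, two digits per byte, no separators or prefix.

fa5716a5a5fa5f7773

c1 ⊕ c2 = (M1 ⊕ K) ⊕ (M2 ⊕ K) = M1 ⊕ M2 — the shared key cancels under XOR.
161 ^  91 = 250
247 ^ 160 =  87
236 ^ 250 =  22
211 ^ 118 = 165
212 ^ 113 = 165
254 ^   4 = 250
 87 ^   8 =  95
217 ^ 174 = 119
 87 ^  36 = 115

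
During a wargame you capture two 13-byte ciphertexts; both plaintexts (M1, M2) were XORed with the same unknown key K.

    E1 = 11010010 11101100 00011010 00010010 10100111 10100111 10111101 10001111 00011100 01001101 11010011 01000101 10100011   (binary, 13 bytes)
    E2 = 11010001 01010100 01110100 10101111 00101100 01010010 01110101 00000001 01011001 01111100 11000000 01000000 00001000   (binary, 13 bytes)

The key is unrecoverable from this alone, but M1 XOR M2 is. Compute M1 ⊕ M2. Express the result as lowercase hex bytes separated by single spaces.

E1 ⊕ E2 = (M1 ⊕ K) ⊕ (M2 ⊕ K) = M1 ⊕ M2 — the shared key cancels under XOR.
210 xor 209 =   3
236 xor  84 = 184
 26 xor 116 = 110
 18 xor 175 = 189
167 xor  44 = 139
167 xor  82 = 245
189 xor 117 = 200
143 xor   1 = 142
 28 xor  89 =  69
 77 xor 124 =  49
211 xor 192 =  19
 69 xor  64 =   5
163 xor   8 = 171

03 b8 6e bd 8b f5 c8 8e 45 31 13 05 ab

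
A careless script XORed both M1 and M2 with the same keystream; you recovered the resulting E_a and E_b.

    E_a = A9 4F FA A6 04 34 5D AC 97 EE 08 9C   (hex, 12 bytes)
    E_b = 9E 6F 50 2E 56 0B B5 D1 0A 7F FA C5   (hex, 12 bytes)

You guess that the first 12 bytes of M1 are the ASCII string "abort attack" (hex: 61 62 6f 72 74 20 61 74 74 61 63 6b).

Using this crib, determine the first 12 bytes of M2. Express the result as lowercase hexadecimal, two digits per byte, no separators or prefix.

5642c5fa261f8909e9f09132

First, E_a ⊕ E_b = (M1 ⊕ K) ⊕ (M2 ⊕ K) = M1 ⊕ M2, so the key drops out. Then M2 = (M1 ⊕ M2) ⊕ M1 over the first 12 bytes.
byte 0: (a9 ⊕ 9e) ⊕ 61 = 37 ⊕ 61 = 56
byte 1: (4f ⊕ 6f) ⊕ 62 = 20 ⊕ 62 = 42
byte 2: (fa ⊕ 50) ⊕ 6f = aa ⊕ 6f = c5
byte 3: (a6 ⊕ 2e) ⊕ 72 = 88 ⊕ 72 = fa
byte 4: (04 ⊕ 56) ⊕ 74 = 52 ⊕ 74 = 26
byte 5: (34 ⊕ 0b) ⊕ 20 = 3f ⊕ 20 = 1f
byte 6: (5d ⊕ b5) ⊕ 61 = e8 ⊕ 61 = 89
byte 7: (ac ⊕ d1) ⊕ 74 = 7d ⊕ 74 = 09
byte 8: (97 ⊕ 0a) ⊕ 74 = 9d ⊕ 74 = e9
byte 9: (ee ⊕ 7f) ⊕ 61 = 91 ⊕ 61 = f0
byte 10: (08 ⊕ fa) ⊕ 63 = f2 ⊕ 63 = 91
byte 11: (9c ⊕ c5) ⊕ 6b = 59 ⊕ 6b = 32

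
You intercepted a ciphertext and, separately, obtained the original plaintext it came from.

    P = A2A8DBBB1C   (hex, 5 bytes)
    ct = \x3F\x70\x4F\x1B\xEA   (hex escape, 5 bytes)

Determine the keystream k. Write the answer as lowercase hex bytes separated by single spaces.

Since ct = P ⊕ k, XORing both sides with P gives k = P ⊕ ct.
162 xor  63 = 157
168 xor 112 = 216
219 xor  79 = 148
187 xor  27 = 160
 28 xor 234 = 246

9d d8 94 a0 f6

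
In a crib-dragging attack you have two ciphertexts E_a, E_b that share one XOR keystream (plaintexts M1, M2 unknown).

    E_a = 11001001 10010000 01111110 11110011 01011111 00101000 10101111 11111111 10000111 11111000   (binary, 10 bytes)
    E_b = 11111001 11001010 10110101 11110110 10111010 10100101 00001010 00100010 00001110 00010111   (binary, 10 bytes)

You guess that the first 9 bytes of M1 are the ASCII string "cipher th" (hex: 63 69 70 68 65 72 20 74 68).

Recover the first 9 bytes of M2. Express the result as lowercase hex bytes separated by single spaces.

First, E_a ⊕ E_b = (M1 ⊕ K) ⊕ (M2 ⊕ K) = M1 ⊕ M2, so the key drops out. Then M2 = (M1 ⊕ M2) ⊕ M1 over the first 9 bytes.
byte 0: (c9 XOR f9) XOR 63 = 30 XOR 63 = 53
byte 1: (90 XOR ca) XOR 69 = 5a XOR 69 = 33
byte 2: (7e XOR b5) XOR 70 = cb XOR 70 = bb
byte 3: (f3 XOR f6) XOR 68 = 05 XOR 68 = 6d
byte 4: (5f XOR ba) XOR 65 = e5 XOR 65 = 80
byte 5: (28 XOR a5) XOR 72 = 8d XOR 72 = ff
byte 6: (af XOR 0a) XOR 20 = a5 XOR 20 = 85
byte 7: (ff XOR 22) XOR 74 = dd XOR 74 = a9
byte 8: (87 XOR 0e) XOR 68 = 89 XOR 68 = e1

53 33 bb 6d 80 ff 85 a9 e1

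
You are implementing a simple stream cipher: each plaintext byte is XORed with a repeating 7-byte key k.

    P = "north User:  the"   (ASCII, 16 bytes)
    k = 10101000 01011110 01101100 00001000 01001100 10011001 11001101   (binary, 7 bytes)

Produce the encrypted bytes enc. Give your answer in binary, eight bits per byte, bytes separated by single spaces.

11000110 00110001 00011110 01111100 00100100 10111001 10011000 11011011 00111011 00011110 00110010 01101100 10111001 10111001 11000000 00111011

The 7-byte key repeats, so the effective keystream is a8 5e 6c 08 4c 99 cd a8 5e 6c 08 4c 99 cd a8 5e.
byte 0: 6e ^ a8 = c6
byte 1: 6f ^ 5e = 31
byte 2: 72 ^ 6c = 1e
byte 3: 74 ^ 08 = 7c
byte 4: 68 ^ 4c = 24
byte 5: 20 ^ 99 = b9
byte 6: 55 ^ cd = 98
byte 7: 73 ^ a8 = db
byte 8: 65 ^ 5e = 3b
byte 9: 72 ^ 6c = 1e
byte 10: 3a ^ 08 = 32
byte 11: 20 ^ 4c = 6c
byte 12: 20 ^ 99 = b9
byte 13: 74 ^ cd = b9
byte 14: 68 ^ a8 = c0
byte 15: 65 ^ 5e = 3b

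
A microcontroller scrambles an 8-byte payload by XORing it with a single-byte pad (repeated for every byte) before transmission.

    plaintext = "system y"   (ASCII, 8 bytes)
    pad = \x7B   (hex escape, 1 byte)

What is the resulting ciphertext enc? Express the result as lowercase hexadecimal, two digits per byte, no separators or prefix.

0802080f1e165b02

The 1-byte key repeats, so the effective keystream is 7b 7b 7b 7b 7b 7b 7b 7b.
byte 0: 73 XOR 7b = 08
byte 1: 79 XOR 7b = 02
byte 2: 73 XOR 7b = 08
byte 3: 74 XOR 7b = 0f
byte 4: 65 XOR 7b = 1e
byte 5: 6d XOR 7b = 16
byte 6: 20 XOR 7b = 5b
byte 7: 79 XOR 7b = 02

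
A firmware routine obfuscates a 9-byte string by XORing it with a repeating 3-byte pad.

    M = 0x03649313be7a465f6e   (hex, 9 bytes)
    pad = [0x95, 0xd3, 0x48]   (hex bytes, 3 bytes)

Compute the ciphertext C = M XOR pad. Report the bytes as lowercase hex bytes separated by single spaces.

The 3-byte key repeats, so the effective keystream is 95 d3 48 95 d3 48 95 d3 48.
byte 0: 03 xor 95 = 96
byte 1: 64 xor d3 = b7
byte 2: 93 xor 48 = db
byte 3: 13 xor 95 = 86
byte 4: be xor d3 = 6d
byte 5: 7a xor 48 = 32
byte 6: 46 xor 95 = d3
byte 7: 5f xor d3 = 8c
byte 8: 6e xor 48 = 26

96 b7 db 86 6d 32 d3 8c 26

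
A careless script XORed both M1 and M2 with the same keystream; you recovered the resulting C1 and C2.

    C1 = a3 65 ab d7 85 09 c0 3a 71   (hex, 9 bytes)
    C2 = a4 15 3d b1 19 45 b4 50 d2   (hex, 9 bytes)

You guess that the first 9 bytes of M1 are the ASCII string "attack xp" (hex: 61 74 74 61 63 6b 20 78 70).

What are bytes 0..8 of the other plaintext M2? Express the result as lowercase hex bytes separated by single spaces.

First, C1 ⊕ C2 = (M1 ⊕ K) ⊕ (M2 ⊕ K) = M1 ⊕ M2, so the key drops out. Then M2 = (M1 ⊕ M2) ⊕ M1 over the first 9 bytes.
byte 0: (a3 XOR a4) XOR 61 = 07 XOR 61 = 66
byte 1: (65 XOR 15) XOR 74 = 70 XOR 74 = 04
byte 2: (ab XOR 3d) XOR 74 = 96 XOR 74 = e2
byte 3: (d7 XOR b1) XOR 61 = 66 XOR 61 = 07
byte 4: (85 XOR 19) XOR 63 = 9c XOR 63 = ff
byte 5: (09 XOR 45) XOR 6b = 4c XOR 6b = 27
byte 6: (c0 XOR b4) XOR 20 = 74 XOR 20 = 54
byte 7: (3a XOR 50) XOR 78 = 6a XOR 78 = 12
byte 8: (71 XOR d2) XOR 70 = a3 XOR 70 = d3

66 04 e2 07 ff 27 54 12 d3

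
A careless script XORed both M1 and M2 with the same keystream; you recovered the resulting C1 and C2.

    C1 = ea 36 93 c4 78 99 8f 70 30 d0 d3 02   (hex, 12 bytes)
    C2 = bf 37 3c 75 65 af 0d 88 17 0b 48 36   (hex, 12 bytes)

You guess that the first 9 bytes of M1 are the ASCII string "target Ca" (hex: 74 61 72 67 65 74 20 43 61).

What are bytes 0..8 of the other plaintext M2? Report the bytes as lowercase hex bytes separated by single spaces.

21 60 dd d6 78 42 a2 bb 46

First, C1 ⊕ C2 = (M1 ⊕ K) ⊕ (M2 ⊕ K) = M1 ⊕ M2, so the key drops out. Then M2 = (M1 ⊕ M2) ⊕ M1 over the first 9 bytes.
byte 0: (ea XOR bf) XOR 74 = 55 XOR 74 = 21
byte 1: (36 XOR 37) XOR 61 = 01 XOR 61 = 60
byte 2: (93 XOR 3c) XOR 72 = af XOR 72 = dd
byte 3: (c4 XOR 75) XOR 67 = b1 XOR 67 = d6
byte 4: (78 XOR 65) XOR 65 = 1d XOR 65 = 78
byte 5: (99 XOR af) XOR 74 = 36 XOR 74 = 42
byte 6: (8f XOR 0d) XOR 20 = 82 XOR 20 = a2
byte 7: (70 XOR 88) XOR 43 = f8 XOR 43 = bb
byte 8: (30 XOR 17) XOR 61 = 27 XOR 61 = 46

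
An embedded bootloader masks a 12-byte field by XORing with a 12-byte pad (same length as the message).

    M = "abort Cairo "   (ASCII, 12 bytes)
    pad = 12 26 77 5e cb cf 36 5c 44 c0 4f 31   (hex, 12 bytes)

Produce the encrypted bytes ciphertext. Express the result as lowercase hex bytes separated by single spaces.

73 44 18 2c bf ef 75 3d 2d b2 20 11

 97 XOR  18 = 115
 98 XOR  38 =  68
111 XOR 119 =  24
114 XOR  94 =  44
116 XOR 203 = 191
 32 XOR 207 = 239
 67 XOR  54 = 117
 97 XOR  92 =  61
105 XOR  68 =  45
114 XOR 192 = 178
111 XOR  79 =  32
 32 XOR  49 =  17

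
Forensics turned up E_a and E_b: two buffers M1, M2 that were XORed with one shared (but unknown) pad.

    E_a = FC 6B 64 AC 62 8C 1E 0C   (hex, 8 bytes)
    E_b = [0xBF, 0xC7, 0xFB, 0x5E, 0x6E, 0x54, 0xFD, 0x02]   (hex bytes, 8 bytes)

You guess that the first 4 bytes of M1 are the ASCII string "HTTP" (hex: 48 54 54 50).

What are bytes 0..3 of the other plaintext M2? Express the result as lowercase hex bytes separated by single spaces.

First, E_a ⊕ E_b = (M1 ⊕ K) ⊕ (M2 ⊕ K) = M1 ⊕ M2, so the key drops out. Then M2 = (M1 ⊕ M2) ⊕ M1 over the first 4 bytes.
byte 0: (fc ⊕ bf) ⊕ 48 = 43 ⊕ 48 = 0b
byte 1: (6b ⊕ c7) ⊕ 54 = ac ⊕ 54 = f8
byte 2: (64 ⊕ fb) ⊕ 54 = 9f ⊕ 54 = cb
byte 3: (ac ⊕ 5e) ⊕ 50 = f2 ⊕ 50 = a2

0b f8 cb a2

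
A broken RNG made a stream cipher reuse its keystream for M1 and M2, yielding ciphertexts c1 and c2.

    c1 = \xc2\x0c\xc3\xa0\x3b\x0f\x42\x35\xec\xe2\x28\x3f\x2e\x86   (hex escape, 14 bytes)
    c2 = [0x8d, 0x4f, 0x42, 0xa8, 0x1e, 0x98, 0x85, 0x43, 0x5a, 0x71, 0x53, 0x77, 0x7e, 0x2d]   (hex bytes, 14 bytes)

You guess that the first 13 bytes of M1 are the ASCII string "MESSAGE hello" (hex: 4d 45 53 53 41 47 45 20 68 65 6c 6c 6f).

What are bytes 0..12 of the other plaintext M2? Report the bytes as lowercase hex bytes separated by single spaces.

02 06 d2 5b 64 d0 82 56 de f6 17 24 3f

First, c1 ⊕ c2 = (M1 ⊕ K) ⊕ (M2 ⊕ K) = M1 ⊕ M2, so the key drops out. Then M2 = (M1 ⊕ M2) ⊕ M1 over the first 13 bytes.
byte 0: (c2 XOR 8d) XOR 4d = 4f XOR 4d = 02
byte 1: (0c XOR 4f) XOR 45 = 43 XOR 45 = 06
byte 2: (c3 XOR 42) XOR 53 = 81 XOR 53 = d2
byte 3: (a0 XOR a8) XOR 53 = 08 XOR 53 = 5b
byte 4: (3b XOR 1e) XOR 41 = 25 XOR 41 = 64
byte 5: (0f XOR 98) XOR 47 = 97 XOR 47 = d0
byte 6: (42 XOR 85) XOR 45 = c7 XOR 45 = 82
byte 7: (35 XOR 43) XOR 20 = 76 XOR 20 = 56
byte 8: (ec XOR 5a) XOR 68 = b6 XOR 68 = de
byte 9: (e2 XOR 71) XOR 65 = 93 XOR 65 = f6
byte 10: (28 XOR 53) XOR 6c = 7b XOR 6c = 17
byte 11: (3f XOR 77) XOR 6c = 48 XOR 6c = 24
byte 12: (2e XOR 7e) XOR 6f = 50 XOR 6f = 3f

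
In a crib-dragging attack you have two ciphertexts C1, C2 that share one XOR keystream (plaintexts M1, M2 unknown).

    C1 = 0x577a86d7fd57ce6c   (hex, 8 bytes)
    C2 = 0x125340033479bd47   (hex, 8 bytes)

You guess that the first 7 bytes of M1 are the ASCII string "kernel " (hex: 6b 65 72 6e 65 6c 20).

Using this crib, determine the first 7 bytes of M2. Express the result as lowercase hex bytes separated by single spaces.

2e 4c b4 ba ac 42 53

First, C1 ⊕ C2 = (M1 ⊕ K) ⊕ (M2 ⊕ K) = M1 ⊕ M2, so the key drops out. Then M2 = (M1 ⊕ M2) ⊕ M1 over the first 7 bytes.
byte 0: (57 XOR 12) XOR 6b = 45 XOR 6b = 2e
byte 1: (7a XOR 53) XOR 65 = 29 XOR 65 = 4c
byte 2: (86 XOR 40) XOR 72 = c6 XOR 72 = b4
byte 3: (d7 XOR 03) XOR 6e = d4 XOR 6e = ba
byte 4: (fd XOR 34) XOR 65 = c9 XOR 65 = ac
byte 5: (57 XOR 79) XOR 6c = 2e XOR 6c = 42
byte 6: (ce XOR bd) XOR 20 = 73 XOR 20 = 53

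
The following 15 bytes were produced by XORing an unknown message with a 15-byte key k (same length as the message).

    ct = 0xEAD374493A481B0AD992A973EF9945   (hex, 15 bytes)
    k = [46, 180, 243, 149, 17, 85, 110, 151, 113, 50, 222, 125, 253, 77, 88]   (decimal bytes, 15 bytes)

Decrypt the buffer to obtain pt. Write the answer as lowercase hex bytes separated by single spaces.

c4 67 87 dc 2b 1d 75 9d a8 a0 77 0e 12 d4 1d

234 ⊕  46 = 196
211 ⊕ 180 = 103
116 ⊕ 243 = 135
 73 ⊕ 149 = 220
 58 ⊕  17 =  43
 72 ⊕  85 =  29
 27 ⊕ 110 = 117
 10 ⊕ 151 = 157
217 ⊕ 113 = 168
146 ⊕  50 = 160
169 ⊕ 222 = 119
115 ⊕ 125 =  14
239 ⊕ 253 =  18
153 ⊕  77 = 212
 69 ⊕  88 =  29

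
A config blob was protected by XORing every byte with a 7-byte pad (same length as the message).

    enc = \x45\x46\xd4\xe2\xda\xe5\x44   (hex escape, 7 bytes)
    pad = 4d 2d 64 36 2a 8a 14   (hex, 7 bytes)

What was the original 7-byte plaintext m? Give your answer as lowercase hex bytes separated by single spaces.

08 6b b0 d4 f0 6f 50

XOR is its own inverse, so applying the key byte-wise gives the result directly.
45 XOR 4d = 08
46 XOR 2d = 6b
d4 XOR 64 = b0
e2 XOR 36 = d4
da XOR 2a = f0
e5 XOR 8a = 6f
44 XOR 14 = 50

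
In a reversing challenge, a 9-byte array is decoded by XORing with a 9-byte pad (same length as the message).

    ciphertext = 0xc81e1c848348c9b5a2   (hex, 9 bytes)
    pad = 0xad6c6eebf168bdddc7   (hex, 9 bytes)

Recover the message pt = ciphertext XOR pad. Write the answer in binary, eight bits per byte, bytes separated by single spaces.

01100101 01110010 01110010 01101111 01110010 00100000 01110100 01101000 01100101

XOR is its own inverse, so applying the key byte-wise gives the result directly.
c8 ⊕ ad = 65
1e ⊕ 6c = 72
1c ⊕ 6e = 72
84 ⊕ eb = 6f
83 ⊕ f1 = 72
48 ⊕ 68 = 20
c9 ⊕ bd = 74
b5 ⊕ dd = 68
a2 ⊕ c7 = 65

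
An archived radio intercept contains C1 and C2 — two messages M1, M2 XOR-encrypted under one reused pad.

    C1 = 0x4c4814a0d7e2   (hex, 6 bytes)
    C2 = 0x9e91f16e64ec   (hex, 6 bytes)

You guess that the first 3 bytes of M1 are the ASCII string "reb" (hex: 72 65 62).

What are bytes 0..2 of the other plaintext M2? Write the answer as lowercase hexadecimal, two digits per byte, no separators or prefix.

First, C1 ⊕ C2 = (M1 ⊕ K) ⊕ (M2 ⊕ K) = M1 ⊕ M2, so the key drops out. Then M2 = (M1 ⊕ M2) ⊕ M1 over the first 3 bytes.
byte 0: (4c XOR 9e) XOR 72 = d2 XOR 72 = a0
byte 1: (48 XOR 91) XOR 65 = d9 XOR 65 = bc
byte 2: (14 XOR f1) XOR 62 = e5 XOR 62 = 87

a0bc87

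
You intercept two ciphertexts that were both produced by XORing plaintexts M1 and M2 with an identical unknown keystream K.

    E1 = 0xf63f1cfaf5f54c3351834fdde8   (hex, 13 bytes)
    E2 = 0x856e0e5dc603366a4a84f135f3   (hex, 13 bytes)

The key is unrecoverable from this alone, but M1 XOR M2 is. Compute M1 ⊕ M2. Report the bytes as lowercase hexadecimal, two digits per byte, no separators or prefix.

E1 ⊕ E2 = (M1 ⊕ K) ⊕ (M2 ⊕ K) = M1 ⊕ M2 — the shared key cancels under XOR.
246 ^ 133 = 115
 63 ^ 110 =  81
 28 ^  14 =  18
250 ^  93 = 167
245 ^ 198 =  51
245 ^   3 = 246
 76 ^  54 = 122
 51 ^ 106 =  89
 81 ^  74 =  27
131 ^ 132 =   7
 79 ^ 241 = 190
221 ^  53 = 232
232 ^ 243 =  27

735112a733f67a591b07bee81b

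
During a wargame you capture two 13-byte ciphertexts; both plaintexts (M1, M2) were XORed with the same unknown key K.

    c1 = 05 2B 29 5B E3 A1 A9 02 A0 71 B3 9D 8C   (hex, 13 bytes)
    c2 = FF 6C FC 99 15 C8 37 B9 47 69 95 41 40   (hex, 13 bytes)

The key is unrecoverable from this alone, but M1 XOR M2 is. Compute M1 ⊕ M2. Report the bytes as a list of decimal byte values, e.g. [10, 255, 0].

c1 ⊕ c2 = (M1 ⊕ K) ⊕ (M2 ⊕ K) = M1 ⊕ M2 — the shared key cancels under XOR.
05 ^ ff = fa
2b ^ 6c = 47
29 ^ fc = d5
5b ^ 99 = c2
e3 ^ 15 = f6
a1 ^ c8 = 69
a9 ^ 37 = 9e
02 ^ b9 = bb
a0 ^ 47 = e7
71 ^ 69 = 18
b3 ^ 95 = 26
9d ^ 41 = dc
8c ^ 40 = cc

[250, 71, 213, 194, 246, 105, 158, 187, 231, 24, 38, 220, 204]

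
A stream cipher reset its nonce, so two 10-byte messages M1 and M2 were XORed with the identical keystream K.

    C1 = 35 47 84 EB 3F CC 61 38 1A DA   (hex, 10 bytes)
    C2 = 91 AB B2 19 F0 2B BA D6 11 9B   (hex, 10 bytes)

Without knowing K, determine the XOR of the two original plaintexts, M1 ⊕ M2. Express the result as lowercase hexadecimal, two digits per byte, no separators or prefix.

C1 ⊕ C2 = (M1 ⊕ K) ⊕ (M2 ⊕ K) = M1 ⊕ M2 — the shared key cancels under XOR.
byte 0: 35 ^ 91 = a4
byte 1: 47 ^ ab = ec
byte 2: 84 ^ b2 = 36
byte 3: eb ^ 19 = f2
byte 4: 3f ^ f0 = cf
byte 5: cc ^ 2b = e7
byte 6: 61 ^ ba = db
byte 7: 38 ^ d6 = ee
byte 8: 1a ^ 11 = 0b
byte 9: da ^ 9b = 41

a4ec36f2cfe7dbee0b41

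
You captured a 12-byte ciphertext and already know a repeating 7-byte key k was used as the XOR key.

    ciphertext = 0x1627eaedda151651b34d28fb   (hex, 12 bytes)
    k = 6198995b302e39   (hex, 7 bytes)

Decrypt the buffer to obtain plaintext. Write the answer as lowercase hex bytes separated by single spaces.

77 bf 73 b6 ea 3b 2f 30 2b d4 73 cb

The 7-byte key repeats, so the effective keystream is 61 98 99 5b 30 2e 39 61 98 99 5b 30.
byte 0: 16 xor 61 = 77
byte 1: 27 xor 98 = bf
byte 2: ea xor 99 = 73
byte 3: ed xor 5b = b6
byte 4: da xor 30 = ea
byte 5: 15 xor 2e = 3b
byte 6: 16 xor 39 = 2f
byte 7: 51 xor 61 = 30
byte 8: b3 xor 98 = 2b
byte 9: 4d xor 99 = d4
byte 10: 28 xor 5b = 73
byte 11: fb xor 30 = cb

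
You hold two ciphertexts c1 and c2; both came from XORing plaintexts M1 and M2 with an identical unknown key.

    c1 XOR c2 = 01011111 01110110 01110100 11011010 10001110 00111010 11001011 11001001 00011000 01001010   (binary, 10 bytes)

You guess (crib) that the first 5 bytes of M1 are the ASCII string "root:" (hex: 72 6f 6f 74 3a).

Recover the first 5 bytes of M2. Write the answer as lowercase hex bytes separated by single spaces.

2d 19 1b ae b4

Since c1 ⊕ c2 = M1 ⊕ M2, XORing with the guessed M1 bytes yields the corresponding M2 bytes: M2 = (c1 ⊕ c2) ⊕ M1.
5f XOR 72 = 2d
76 XOR 6f = 19
74 XOR 6f = 1b
da XOR 74 = ae
8e XOR 3a = b4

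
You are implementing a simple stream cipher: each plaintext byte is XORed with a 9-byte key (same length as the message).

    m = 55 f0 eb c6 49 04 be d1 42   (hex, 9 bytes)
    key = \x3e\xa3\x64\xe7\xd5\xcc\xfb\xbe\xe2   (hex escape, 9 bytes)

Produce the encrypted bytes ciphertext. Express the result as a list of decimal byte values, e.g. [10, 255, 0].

[107, 83, 143, 33, 156, 200, 69, 111, 160]

byte 0: 55 ^ 3e = 6b
byte 1: f0 ^ a3 = 53
byte 2: eb ^ 64 = 8f
byte 3: c6 ^ e7 = 21
byte 4: 49 ^ d5 = 9c
byte 5: 04 ^ cc = c8
byte 6: be ^ fb = 45
byte 7: d1 ^ be = 6f
byte 8: 42 ^ e2 = a0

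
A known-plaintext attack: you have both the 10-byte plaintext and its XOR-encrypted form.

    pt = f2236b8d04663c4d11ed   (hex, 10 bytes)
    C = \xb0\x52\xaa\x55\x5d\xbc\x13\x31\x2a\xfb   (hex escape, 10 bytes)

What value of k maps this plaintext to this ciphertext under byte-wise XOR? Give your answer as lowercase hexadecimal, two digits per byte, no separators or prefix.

4271c1d859da2f7c3b16

Since C = pt ⊕ k, XORing both sides with pt gives k = pt ⊕ C.
byte 0: 11110010 ^ 10110000 = 01000010
byte 1: 00100011 ^ 01010010 = 01110001
byte 2: 01101011 ^ 10101010 = 11000001
byte 3: 10001101 ^ 01010101 = 11011000
byte 4: 00000100 ^ 01011101 = 01011001
byte 5: 01100110 ^ 10111100 = 11011010
byte 6: 00111100 ^ 00010011 = 00101111
byte 7: 01001101 ^ 00110001 = 01111100
byte 8: 00010001 ^ 00101010 = 00111011
byte 9: 11101101 ^ 11111011 = 00010110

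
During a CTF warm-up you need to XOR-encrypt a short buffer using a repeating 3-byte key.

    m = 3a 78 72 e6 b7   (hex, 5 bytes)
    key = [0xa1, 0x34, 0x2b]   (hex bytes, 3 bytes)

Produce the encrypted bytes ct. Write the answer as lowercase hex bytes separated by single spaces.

The 3-byte key repeats, so the effective keystream is a1 34 2b a1 34.
byte 0: 3a XOR a1 = 9b
byte 1: 78 XOR 34 = 4c
byte 2: 72 XOR 2b = 59
byte 3: e6 XOR a1 = 47
byte 4: b7 XOR 34 = 83

9b 4c 59 47 83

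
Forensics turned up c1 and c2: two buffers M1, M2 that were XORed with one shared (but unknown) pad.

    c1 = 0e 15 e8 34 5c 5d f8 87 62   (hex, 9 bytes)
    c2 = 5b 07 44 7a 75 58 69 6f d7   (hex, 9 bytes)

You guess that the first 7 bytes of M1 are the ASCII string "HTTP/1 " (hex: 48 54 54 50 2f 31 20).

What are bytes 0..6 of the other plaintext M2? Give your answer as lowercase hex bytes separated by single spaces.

1d 46 f8 1e 06 34 b1

First, c1 ⊕ c2 = (M1 ⊕ K) ⊕ (M2 ⊕ K) = M1 ⊕ M2, so the key drops out. Then M2 = (M1 ⊕ M2) ⊕ M1 over the first 7 bytes.
byte 0: (0e XOR 5b) XOR 48 = 55 XOR 48 = 1d
byte 1: (15 XOR 07) XOR 54 = 12 XOR 54 = 46
byte 2: (e8 XOR 44) XOR 54 = ac XOR 54 = f8
byte 3: (34 XOR 7a) XOR 50 = 4e XOR 50 = 1e
byte 4: (5c XOR 75) XOR 2f = 29 XOR 2f = 06
byte 5: (5d XOR 58) XOR 31 = 05 XOR 31 = 34
byte 6: (f8 XOR 69) XOR 20 = 91 XOR 20 = b1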